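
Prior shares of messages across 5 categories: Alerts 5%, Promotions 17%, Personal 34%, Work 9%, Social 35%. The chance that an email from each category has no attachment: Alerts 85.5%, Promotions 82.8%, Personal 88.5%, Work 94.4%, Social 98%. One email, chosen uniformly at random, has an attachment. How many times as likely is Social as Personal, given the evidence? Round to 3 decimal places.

Taking complements, P(attachment | each) = Alerts 0.145, Promotions 0.172, Personal 0.115, Work 0.056, Social 0.02.
Compute prior × likelihood for every hypothesis:
  Alerts: 0.05 × 0.145 = 0.00725
  Promotions: 0.17 × 0.172 = 0.02924
  Personal: 0.34 × 0.115 = 0.0391
  Work: 0.09 × 0.056 = 0.00504
  Social: 0.35 × 0.02 = 0.007
Normalizing constant = 0.08763.
The ratio is 0.007 / 0.0391 (the normalizer cancels) = 0.179.

0.179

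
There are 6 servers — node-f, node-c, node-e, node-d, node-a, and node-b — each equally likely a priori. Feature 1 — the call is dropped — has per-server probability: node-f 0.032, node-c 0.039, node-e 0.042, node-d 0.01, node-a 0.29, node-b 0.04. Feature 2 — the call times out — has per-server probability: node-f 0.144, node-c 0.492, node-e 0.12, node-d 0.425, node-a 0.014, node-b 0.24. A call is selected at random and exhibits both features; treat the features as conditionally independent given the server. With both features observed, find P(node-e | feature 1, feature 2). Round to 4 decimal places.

0.1078

With a uniform prior (1/6 each), posterior ∝ likelihood:
  node-f: 0.032 × 0.144 = 0.004608
  node-c: 0.039 × 0.492 = 0.019188
  node-e: 0.042 × 0.12 = 0.00504
  node-d: 0.01 × 0.425 = 0.00425
  node-a: 0.29 × 0.014 = 0.00406
  node-b: 0.04 × 0.24 = 0.0096
Sum = 0.046746.
P(node-e | evidence) = 0.00504 / 0.046746 ≈ 0.1078.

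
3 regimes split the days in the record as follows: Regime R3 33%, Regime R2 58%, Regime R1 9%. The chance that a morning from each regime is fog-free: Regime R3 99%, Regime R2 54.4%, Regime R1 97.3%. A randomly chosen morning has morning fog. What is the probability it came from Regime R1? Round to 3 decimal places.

Taking complements, P(fog | each) = Regime R3 0.01, Regime R2 0.456, Regime R1 0.027.
Prior × likelihood for each hypothesis:
  Regime R3: 0.33 × 0.01 = 0.0033
  Regime R2: 0.58 × 0.456 = 0.26448
  Regime R1: 0.09 × 0.027 = 0.00243
Total = 0.27021.
P(Regime R1 | evidence) = 0.00243 / 0.27021 ≈ 0.009.

0.009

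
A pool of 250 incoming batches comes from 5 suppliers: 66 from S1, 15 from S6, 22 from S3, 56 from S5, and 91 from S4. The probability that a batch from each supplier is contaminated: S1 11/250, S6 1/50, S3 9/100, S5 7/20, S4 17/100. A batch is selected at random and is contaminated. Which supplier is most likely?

S5

Prior × likelihood for each hypothesis:
  S1: 0.264 × 0.044 = 0.011616
  S6: 0.06 × 0.02 = 0.0012
  S3: 0.088 × 0.09 = 0.00792
  S5: 0.224 × 0.35 = 0.0784
  S4: 0.364 × 0.17 = 0.06188
Sum = 0.161016.
Largest term belongs to S5, so S5 is most probable.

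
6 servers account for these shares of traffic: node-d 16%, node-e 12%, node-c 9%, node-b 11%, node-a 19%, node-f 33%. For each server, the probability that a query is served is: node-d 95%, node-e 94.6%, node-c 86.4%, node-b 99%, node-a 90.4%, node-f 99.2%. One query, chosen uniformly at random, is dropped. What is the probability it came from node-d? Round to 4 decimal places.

Taking complements, P(dropped | each) = node-d 0.05, node-e 0.054, node-c 0.136, node-b 0.01, node-a 0.096, node-f 0.008.
Prior × likelihood for each hypothesis:
  node-d: 0.16 × 0.05 = 0.008
  node-e: 0.12 × 0.054 = 0.00648
  node-c: 0.09 × 0.136 = 0.01224
  node-b: 0.11 × 0.01 = 0.0011
  node-a: 0.19 × 0.096 = 0.01824
  node-f: 0.33 × 0.008 = 0.00264
Sum = 0.0487.
P(node-d | evidence) = 0.008 / 0.0487 ≈ 0.1643.

0.1643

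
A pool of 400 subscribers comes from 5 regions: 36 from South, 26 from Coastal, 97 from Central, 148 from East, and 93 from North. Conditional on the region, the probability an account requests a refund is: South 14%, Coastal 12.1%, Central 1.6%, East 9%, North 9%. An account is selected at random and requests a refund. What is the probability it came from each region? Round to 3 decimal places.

South 0.160, Coastal 0.100, Central 0.049, East 0.424, North 0.266

Unnormalized posteriors (prior × likelihood):
  South: 0.09 × 0.14 = 0.0126
  Coastal: 0.065 × 0.121 = 0.007865
  Central: 0.2425 × 0.016 = 0.00388
  East: 0.37 × 0.09 = 0.0333
  North: 0.2325 × 0.09 = 0.020925
Total = 0.07857.
P(South | refund) = 0.0126/0.07857 ≈ 0.160
P(Coastal | refund) = 0.007865/0.07857 ≈ 0.100
P(Central | refund) = 0.00388/0.07857 ≈ 0.049
P(East | refund) = 0.0333/0.07857 ≈ 0.424
P(North | refund) = 0.020925/0.07857 ≈ 0.266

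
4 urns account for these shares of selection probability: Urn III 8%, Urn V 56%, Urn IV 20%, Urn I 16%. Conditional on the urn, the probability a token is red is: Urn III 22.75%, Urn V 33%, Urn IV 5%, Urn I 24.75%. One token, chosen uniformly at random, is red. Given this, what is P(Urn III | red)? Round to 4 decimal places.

By Bayes' rule, posterior ∝ prior × likelihood:
  Urn III: 0.08 × 0.2275 = 0.0182
  Urn V: 0.56 × 0.33 = 0.1848
  Urn IV: 0.2 × 0.05 = 0.01
  Urn I: 0.16 × 0.2475 = 0.0396
Sum = 0.2526.
P(Urn III | evidence) = 0.0182 / 0.2526 ≈ 0.0721.

0.0721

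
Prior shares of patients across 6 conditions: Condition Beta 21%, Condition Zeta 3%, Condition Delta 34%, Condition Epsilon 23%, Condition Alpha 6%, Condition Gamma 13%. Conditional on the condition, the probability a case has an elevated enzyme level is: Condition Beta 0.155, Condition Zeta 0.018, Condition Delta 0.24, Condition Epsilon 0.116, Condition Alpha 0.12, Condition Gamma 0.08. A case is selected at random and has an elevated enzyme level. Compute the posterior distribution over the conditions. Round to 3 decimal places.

Condition Beta 0.205, Condition Zeta 0.003, Condition Delta 0.513, Condition Epsilon 0.168, Condition Alpha 0.045, Condition Gamma 0.065

Prior × likelihood for each hypothesis:
  Condition Beta: 0.21 × 0.155 = 0.03255
  Condition Zeta: 0.03 × 0.018 = 0.00054
  Condition Delta: 0.34 × 0.24 = 0.0816
  Condition Epsilon: 0.23 × 0.116 = 0.02668
  Condition Alpha: 0.06 × 0.12 = 0.0072
  Condition Gamma: 0.13 × 0.08 = 0.0104
Total = 0.15897.
P(Condition Beta | elevated) = 0.03255/0.15897 ≈ 0.205
P(Condition Zeta | elevated) = 0.00054/0.15897 ≈ 0.003
P(Condition Delta | elevated) = 0.0816/0.15897 ≈ 0.513
P(Condition Epsilon | elevated) = 0.02668/0.15897 ≈ 0.168
P(Condition Alpha | elevated) = 0.0072/0.15897 ≈ 0.045
P(Condition Gamma | elevated) = 0.0104/0.15897 ≈ 0.065
(Check: 0.205+0.003+0.513+0.168+0.045+0.065 = 0.999.)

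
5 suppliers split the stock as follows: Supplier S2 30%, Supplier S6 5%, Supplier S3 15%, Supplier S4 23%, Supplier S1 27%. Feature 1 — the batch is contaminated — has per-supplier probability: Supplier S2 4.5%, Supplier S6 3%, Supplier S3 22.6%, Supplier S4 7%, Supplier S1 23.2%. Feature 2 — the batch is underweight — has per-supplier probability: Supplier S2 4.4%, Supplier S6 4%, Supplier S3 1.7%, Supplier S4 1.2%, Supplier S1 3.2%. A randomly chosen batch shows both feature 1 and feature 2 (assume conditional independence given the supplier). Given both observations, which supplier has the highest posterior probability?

Supplier S1

Prior × likelihood for each hypothesis:
  Supplier S2: 0.3 × 0.045 × 0.044 = 0.000594
  Supplier S6: 0.05 × 0.03 × 0.04 = 0.00006
  Supplier S3: 0.15 × 0.226 × 0.017 = 0.0005763
  Supplier S4: 0.23 × 0.07 × 0.012 = 0.0001932
  Supplier S1: 0.27 × 0.232 × 0.032 = 0.00200448
Total = 0.00342798.
Largest term belongs to Supplier S1, so Supplier S1 is most probable.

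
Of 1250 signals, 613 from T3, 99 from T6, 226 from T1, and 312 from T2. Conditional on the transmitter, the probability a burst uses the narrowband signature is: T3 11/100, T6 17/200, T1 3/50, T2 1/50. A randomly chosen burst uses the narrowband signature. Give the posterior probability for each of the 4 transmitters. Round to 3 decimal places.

Unnormalized posteriors (prior × likelihood):
  T3: 0.4904 × 0.11 = 0.053944
  T6: 0.0792 × 0.085 = 0.006732
  T1: 0.1808 × 0.06 = 0.010848
  T2: 0.2496 × 0.02 = 0.004992
Total = 0.076516.
P(T3 | narrowband) = 0.053944/0.076516 ≈ 0.705
P(T6 | narrowband) = 0.006732/0.076516 ≈ 0.088
P(T1 | narrowband) = 0.010848/0.076516 ≈ 0.142
P(T2 | narrowband) = 0.004992/0.076516 ≈ 0.065

T3 0.705, T6 0.088, T1 0.142, T2 0.065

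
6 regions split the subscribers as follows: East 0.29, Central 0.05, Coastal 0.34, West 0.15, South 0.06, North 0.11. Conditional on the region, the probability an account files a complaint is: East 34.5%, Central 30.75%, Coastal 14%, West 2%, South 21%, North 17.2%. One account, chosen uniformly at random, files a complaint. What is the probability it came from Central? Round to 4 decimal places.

0.0778

Compute prior × likelihood for every hypothesis:
  East: 0.29 × 0.345 = 0.10005
  Central: 0.05 × 0.3075 = 0.015375
  Coastal: 0.34 × 0.14 = 0.0476
  West: 0.15 × 0.02 = 0.003
  South: 0.06 × 0.21 = 0.0126
  North: 0.11 × 0.172 = 0.01892
Total = 0.197545.
P(Central | evidence) = 0.015375 / 0.197545 ≈ 0.0778.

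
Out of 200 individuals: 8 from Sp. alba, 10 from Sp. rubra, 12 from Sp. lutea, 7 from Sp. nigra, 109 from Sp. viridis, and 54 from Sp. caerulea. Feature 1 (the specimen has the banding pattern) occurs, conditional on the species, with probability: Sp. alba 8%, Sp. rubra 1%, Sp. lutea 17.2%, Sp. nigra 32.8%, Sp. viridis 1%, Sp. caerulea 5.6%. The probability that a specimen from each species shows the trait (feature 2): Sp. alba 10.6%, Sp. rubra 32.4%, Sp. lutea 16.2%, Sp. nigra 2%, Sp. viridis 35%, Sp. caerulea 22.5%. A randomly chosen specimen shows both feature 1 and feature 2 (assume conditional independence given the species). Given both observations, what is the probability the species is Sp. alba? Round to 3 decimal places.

Compute prior × likelihood for every hypothesis:
  Sp. alba: 0.04 × 0.08 × 0.106 = 0.0003392
  Sp. rubra: 0.05 × 0.01 × 0.324 = 0.000162
  Sp. lutea: 0.06 × 0.172 × 0.162 = 0.00167184
  Sp. nigra: 0.035 × 0.328 × 0.02 = 0.0002296
  Sp. viridis: 0.545 × 0.01 × 0.35 = 0.0019075
  Sp. caerulea: 0.27 × 0.056 × 0.225 = 0.003402
Normalizing constant = 0.00771214.
P(Sp. alba | evidence) = 0.0003392 / 0.00771214 ≈ 0.044.

0.044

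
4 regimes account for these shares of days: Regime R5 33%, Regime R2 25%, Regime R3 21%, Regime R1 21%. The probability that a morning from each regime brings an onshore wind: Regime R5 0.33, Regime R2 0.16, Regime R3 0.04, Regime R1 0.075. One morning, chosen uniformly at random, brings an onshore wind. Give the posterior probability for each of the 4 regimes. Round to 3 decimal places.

Regime R5 0.629, Regime R2 0.231, Regime R3 0.049, Regime R1 0.091

Prior × likelihood for each hypothesis:
  Regime R5: 0.33 × 0.33 = 0.1089
  Regime R2: 0.25 × 0.16 = 0.04
  Regime R3: 0.21 × 0.04 = 0.0084
  Regime R1: 0.21 × 0.075 = 0.01575
Total = 0.17305.
P(Regime R5 | onshore) = 0.1089/0.17305 ≈ 0.629
P(Regime R2 | onshore) = 0.04/0.17305 ≈ 0.231
P(Regime R3 | onshore) = 0.0084/0.17305 ≈ 0.049
P(Regime R1 | onshore) = 0.01575/0.17305 ≈ 0.091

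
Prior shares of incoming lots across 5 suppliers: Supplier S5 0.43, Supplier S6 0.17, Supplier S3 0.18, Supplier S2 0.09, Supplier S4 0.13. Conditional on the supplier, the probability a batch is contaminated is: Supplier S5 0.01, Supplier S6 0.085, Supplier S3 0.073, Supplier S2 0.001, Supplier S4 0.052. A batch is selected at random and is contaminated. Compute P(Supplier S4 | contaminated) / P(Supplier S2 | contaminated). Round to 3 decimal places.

Compute prior × likelihood for every hypothesis:
  Supplier S5: 0.43 × 0.01 = 0.0043
  Supplier S6: 0.17 × 0.085 = 0.01445
  Supplier S3: 0.18 × 0.073 = 0.01314
  Supplier S2: 0.09 × 0.001 = 0.00009
  Supplier S4: 0.13 × 0.052 = 0.00676
Sum = 0.03874.
The ratio is 0.00676 / 0.00009 (the normalizer cancels) = 75.111.

75.111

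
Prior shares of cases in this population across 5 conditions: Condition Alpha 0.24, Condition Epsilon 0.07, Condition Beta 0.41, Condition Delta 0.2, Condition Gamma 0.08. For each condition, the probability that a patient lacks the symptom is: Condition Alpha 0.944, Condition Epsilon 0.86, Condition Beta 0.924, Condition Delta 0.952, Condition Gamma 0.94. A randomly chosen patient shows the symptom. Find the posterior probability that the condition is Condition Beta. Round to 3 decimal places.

0.453

Taking complements, P(symptomatic | each) = Condition Alpha 0.056, Condition Epsilon 0.14, Condition Beta 0.076, Condition Delta 0.048, Condition Gamma 0.06.
Prior × likelihood for each hypothesis:
  Condition Alpha: 0.24 × 0.056 = 0.01344
  Condition Epsilon: 0.07 × 0.14 = 0.0098
  Condition Beta: 0.41 × 0.076 = 0.03116
  Condition Delta: 0.2 × 0.048 = 0.0096
  Condition Gamma: 0.08 × 0.06 = 0.0048
Total = 0.0688.
P(Condition Beta | evidence) = 0.03116 / 0.0688 ≈ 0.453.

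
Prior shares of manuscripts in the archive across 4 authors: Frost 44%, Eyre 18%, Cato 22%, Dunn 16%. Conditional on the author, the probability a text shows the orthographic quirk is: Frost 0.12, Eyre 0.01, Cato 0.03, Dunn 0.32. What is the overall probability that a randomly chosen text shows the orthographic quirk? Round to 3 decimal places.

Prior × likelihood for each hypothesis:
  Frost: 0.44 × 0.12 = 0.0528
  Eyre: 0.18 × 0.01 = 0.0018
  Cato: 0.22 × 0.03 = 0.0066
  Dunn: 0.16 × 0.32 = 0.0512
P(quirk) = 0.0528 + 0.0018 + 0.0066 + 0.0512 = 0.1124 → 0.112.

0.112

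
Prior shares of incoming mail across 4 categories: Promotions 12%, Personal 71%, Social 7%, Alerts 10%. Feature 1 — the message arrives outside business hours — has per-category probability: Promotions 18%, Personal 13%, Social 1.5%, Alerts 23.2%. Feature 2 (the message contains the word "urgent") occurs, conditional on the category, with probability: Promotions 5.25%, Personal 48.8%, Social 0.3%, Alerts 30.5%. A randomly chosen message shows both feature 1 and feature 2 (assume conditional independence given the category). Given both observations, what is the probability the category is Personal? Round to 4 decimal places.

0.8458

Unnormalized posteriors (prior × likelihood):
  Promotions: 0.12 × 0.18 × 0.0525 = 0.001134
  Personal: 0.71 × 0.13 × 0.488 = 0.0450424
  Social: 0.07 × 0.015 × 0.003 = 0.00000315
  Alerts: 0.1 × 0.232 × 0.305 = 0.007076
Normalizing constant = 0.05325555.
P(Personal | evidence) = 0.0450424 / 0.05325555 ≈ 0.8458.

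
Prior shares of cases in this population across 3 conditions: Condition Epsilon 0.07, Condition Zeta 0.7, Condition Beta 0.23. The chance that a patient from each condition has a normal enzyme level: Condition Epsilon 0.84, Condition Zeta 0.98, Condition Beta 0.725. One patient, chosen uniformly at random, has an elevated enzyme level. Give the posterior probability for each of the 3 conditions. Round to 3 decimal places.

Condition Epsilon 0.127, Condition Zeta 0.158, Condition Beta 0.715

Taking complements, P(elevated | each) = Condition Epsilon 0.16, Condition Zeta 0.02, Condition Beta 0.275.
Compute prior × likelihood for every hypothesis:
  Condition Epsilon: 0.07 × 0.16 = 0.0112
  Condition Zeta: 0.7 × 0.02 = 0.014
  Condition Beta: 0.23 × 0.275 = 0.06325
Sum = 0.08845.
P(Condition Epsilon | elevated) = 0.0112/0.08845 ≈ 0.127
P(Condition Zeta | elevated) = 0.014/0.08845 ≈ 0.158
P(Condition Beta | elevated) = 0.06325/0.08845 ≈ 0.715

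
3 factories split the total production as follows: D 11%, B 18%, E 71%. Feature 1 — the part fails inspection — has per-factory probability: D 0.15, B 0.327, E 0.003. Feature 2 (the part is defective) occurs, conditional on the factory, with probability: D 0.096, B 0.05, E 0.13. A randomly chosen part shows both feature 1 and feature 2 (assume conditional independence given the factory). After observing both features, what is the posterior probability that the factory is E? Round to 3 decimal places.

0.058

Compute prior × likelihood for every hypothesis:
  D: 0.11 × 0.15 × 0.096 = 0.001584
  B: 0.18 × 0.327 × 0.05 = 0.002943
  E: 0.71 × 0.003 × 0.13 = 0.0002769
Total = 0.0048039.
P(E | evidence) = 0.0002769 / 0.0048039 ≈ 0.058.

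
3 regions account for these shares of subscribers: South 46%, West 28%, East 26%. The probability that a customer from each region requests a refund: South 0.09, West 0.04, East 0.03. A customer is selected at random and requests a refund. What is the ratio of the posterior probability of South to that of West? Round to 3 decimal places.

Compute prior × likelihood for every hypothesis:
  South: 0.46 × 0.09 = 0.0414
  West: 0.28 × 0.04 = 0.0112
  East: 0.26 × 0.03 = 0.0078
Sum = 0.0604.
The ratio is 0.0414 / 0.0112 (the normalizer cancels) = 3.696.

3.696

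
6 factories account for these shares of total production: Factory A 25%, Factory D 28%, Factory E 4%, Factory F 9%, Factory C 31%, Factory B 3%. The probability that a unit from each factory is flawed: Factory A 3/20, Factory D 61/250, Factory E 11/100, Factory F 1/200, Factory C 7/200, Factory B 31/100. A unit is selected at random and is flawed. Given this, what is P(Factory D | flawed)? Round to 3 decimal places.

0.522

Prior × likelihood for each hypothesis:
  Factory A: 0.25 × 0.15 = 0.0375
  Factory D: 0.28 × 0.244 = 0.06832
  Factory E: 0.04 × 0.11 = 0.0044
  Factory F: 0.09 × 0.005 = 0.00045
  Factory C: 0.31 × 0.035 = 0.01085
  Factory B: 0.03 × 0.31 = 0.0093
Normalizing constant = 0.13082.
P(Factory D | evidence) = 0.06832 / 0.13082 ≈ 0.522.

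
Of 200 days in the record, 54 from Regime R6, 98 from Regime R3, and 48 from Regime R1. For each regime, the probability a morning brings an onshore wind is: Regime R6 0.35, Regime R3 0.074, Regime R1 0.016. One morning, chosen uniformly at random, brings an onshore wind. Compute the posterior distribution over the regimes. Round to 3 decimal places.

Compute prior × likelihood for every hypothesis:
  Regime R6: 0.27 × 0.35 = 0.0945
  Regime R3: 0.49 × 0.074 = 0.03626
  Regime R1: 0.24 × 0.016 = 0.00384
Normalizing constant = 0.1346.
P(Regime R6 | onshore) = 0.0945/0.1346 ≈ 0.702
P(Regime R3 | onshore) = 0.03626/0.1346 ≈ 0.269
P(Regime R1 | onshore) = 0.00384/0.1346 ≈ 0.029

Regime R6 0.702, Regime R3 0.269, Regime R1 0.029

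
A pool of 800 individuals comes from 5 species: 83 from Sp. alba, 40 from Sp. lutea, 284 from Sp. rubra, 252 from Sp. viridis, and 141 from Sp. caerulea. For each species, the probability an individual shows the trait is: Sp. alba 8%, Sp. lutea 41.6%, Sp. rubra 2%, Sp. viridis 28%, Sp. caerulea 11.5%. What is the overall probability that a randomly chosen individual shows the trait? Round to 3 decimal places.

0.145

Compute prior × likelihood for every hypothesis:
  Sp. alba: 0.10375 × 0.08 = 0.0083
  Sp. lutea: 0.05 × 0.416 = 0.0208
  Sp. rubra: 0.355 × 0.02 = 0.0071
  Sp. viridis: 0.315 × 0.28 = 0.0882
  Sp. caerulea: 0.17625 × 0.115 = 0.02026875
P(trait) = 0.0083 + 0.0208 + 0.0071 + 0.0882 + 0.02026875 = 0.14466875 → 0.145.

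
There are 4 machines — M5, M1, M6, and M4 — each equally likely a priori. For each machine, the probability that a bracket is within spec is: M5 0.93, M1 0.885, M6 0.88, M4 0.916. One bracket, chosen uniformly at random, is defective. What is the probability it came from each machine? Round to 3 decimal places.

Taking complements, P(defective | each) = M5 0.07, M1 0.115, M6 0.12, M4 0.084.
Since the prior is uniform, the posterior is proportional to the likelihood:
  M5: 0.07
  M1: 0.115
  M6: 0.12
  M4: 0.084
Total = 0.389.
P(M5 | defective) = 0.07/0.389 ≈ 0.180
P(M1 | defective) = 0.115/0.389 ≈ 0.296
P(M6 | defective) = 0.12/0.389 ≈ 0.308
P(M4 | defective) = 0.084/0.389 ≈ 0.216

M5 0.180, M1 0.296, M6 0.308, M4 0.216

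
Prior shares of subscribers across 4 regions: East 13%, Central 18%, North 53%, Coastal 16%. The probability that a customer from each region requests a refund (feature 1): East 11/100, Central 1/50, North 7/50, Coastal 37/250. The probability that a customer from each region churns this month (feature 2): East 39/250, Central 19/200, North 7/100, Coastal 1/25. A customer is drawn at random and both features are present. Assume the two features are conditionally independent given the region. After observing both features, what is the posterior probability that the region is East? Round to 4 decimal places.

Prior × likelihood for each hypothesis:
  East: 0.13 × 0.11 × 0.156 = 0.0022308
  Central: 0.18 × 0.02 × 0.095 = 0.000342
  North: 0.53 × 0.14 × 0.07 = 0.005194
  Coastal: 0.16 × 0.148 × 0.04 = 0.0009472
Total = 0.008714.
P(East | evidence) = 0.0022308 / 0.008714 ≈ 0.2560.

0.2560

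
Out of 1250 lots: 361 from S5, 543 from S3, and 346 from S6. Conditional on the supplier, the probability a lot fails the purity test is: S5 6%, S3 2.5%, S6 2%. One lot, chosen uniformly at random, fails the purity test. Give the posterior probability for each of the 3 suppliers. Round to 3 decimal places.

Compute prior × likelihood for every hypothesis:
  S5: 0.2888 × 0.06 = 0.017328
  S3: 0.4344 × 0.025 = 0.01086
  S6: 0.2768 × 0.02 = 0.005536
Normalizing constant = 0.033724.
P(S5 | off-spec) = 0.017328/0.033724 ≈ 0.514
P(S3 | off-spec) = 0.01086/0.033724 ≈ 0.322
P(S6 | off-spec) = 0.005536/0.033724 ≈ 0.164

S5 0.514, S3 0.322, S6 0.164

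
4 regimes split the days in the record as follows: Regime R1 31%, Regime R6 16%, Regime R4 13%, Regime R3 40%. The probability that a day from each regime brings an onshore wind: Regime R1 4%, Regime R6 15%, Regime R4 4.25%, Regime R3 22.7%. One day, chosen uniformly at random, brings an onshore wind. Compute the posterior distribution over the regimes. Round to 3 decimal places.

By Bayes' rule, posterior ∝ prior × likelihood:
  Regime R1: 0.31 × 0.04 = 0.0124
  Regime R6: 0.16 × 0.15 = 0.024
  Regime R4: 0.13 × 0.0425 = 0.005525
  Regime R3: 0.4 × 0.227 = 0.0908
Total = 0.132725.
P(Regime R1 | onshore) = 0.0124/0.132725 ≈ 0.093
P(Regime R6 | onshore) = 0.024/0.132725 ≈ 0.181
P(Regime R4 | onshore) = 0.005525/0.132725 ≈ 0.042
P(Regime R3 | onshore) = 0.0908/0.132725 ≈ 0.684
(Check: 0.093+0.181+0.042+0.684 = 1.000.)

Regime R1 0.093, Regime R6 0.181, Regime R4 0.042, Regime R3 0.684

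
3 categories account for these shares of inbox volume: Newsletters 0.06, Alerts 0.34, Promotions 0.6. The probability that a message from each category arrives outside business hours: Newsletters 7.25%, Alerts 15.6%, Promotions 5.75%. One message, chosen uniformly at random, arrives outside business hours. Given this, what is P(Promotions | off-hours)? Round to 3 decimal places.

Unnormalized posteriors (prior × likelihood):
  Newsletters: 0.06 × 0.0725 = 0.00435
  Alerts: 0.34 × 0.156 = 0.05304
  Promotions: 0.6 × 0.0575 = 0.0345
Normalizing constant = 0.09189.
P(Promotions | evidence) = 0.0345 / 0.09189 ≈ 0.375.

0.375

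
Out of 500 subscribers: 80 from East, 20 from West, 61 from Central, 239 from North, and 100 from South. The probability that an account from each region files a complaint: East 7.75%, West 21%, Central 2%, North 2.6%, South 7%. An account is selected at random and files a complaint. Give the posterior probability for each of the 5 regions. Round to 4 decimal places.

East 0.2497, West 0.1691, Central 0.0491, North 0.2502, South 0.2819

By Bayes' rule, posterior ∝ prior × likelihood:
  East: 0.16 × 0.0775 = 0.0124
  West: 0.04 × 0.21 = 0.0084
  Central: 0.122 × 0.02 = 0.00244
  North: 0.478 × 0.026 = 0.012428
  South: 0.2 × 0.07 = 0.014
Normalizing constant = 0.049668.
P(East | complaint) = 0.0124/0.049668 ≈ 0.2497
P(West | complaint) = 0.0084/0.049668 ≈ 0.1691
P(Central | complaint) = 0.00244/0.049668 ≈ 0.0491
P(North | complaint) = 0.012428/0.049668 ≈ 0.2502
P(South | complaint) = 0.014/0.049668 ≈ 0.2819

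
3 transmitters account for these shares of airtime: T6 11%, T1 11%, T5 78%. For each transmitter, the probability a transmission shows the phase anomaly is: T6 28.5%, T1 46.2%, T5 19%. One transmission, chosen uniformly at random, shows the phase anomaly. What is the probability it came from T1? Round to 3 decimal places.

0.221

By Bayes' rule, posterior ∝ prior × likelihood:
  T6: 0.11 × 0.285 = 0.03135
  T1: 0.11 × 0.462 = 0.05082
  T5: 0.78 × 0.19 = 0.1482
Sum = 0.23037.
P(T1 | evidence) = 0.05082 / 0.23037 ≈ 0.221.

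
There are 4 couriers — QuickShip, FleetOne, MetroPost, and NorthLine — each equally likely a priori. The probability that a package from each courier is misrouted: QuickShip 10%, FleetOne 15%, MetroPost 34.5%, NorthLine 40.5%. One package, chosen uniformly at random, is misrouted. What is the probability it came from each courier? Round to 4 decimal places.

With a uniform prior (1/4 each), posterior ∝ likelihood:
  QuickShip: 0.1
  FleetOne: 0.15
  MetroPost: 0.345
  NorthLine: 0.405
Total = 1.
P(QuickShip | misrouted) = 0.1/1 ≈ 0.1000
P(FleetOne | misrouted) = 0.15/1 ≈ 0.1500
P(MetroPost | misrouted) = 0.345/1 ≈ 0.3450
P(NorthLine | misrouted) = 0.405/1 ≈ 0.4050

QuickShip 0.1000, FleetOne 0.1500, MetroPost 0.3450, NorthLine 0.4050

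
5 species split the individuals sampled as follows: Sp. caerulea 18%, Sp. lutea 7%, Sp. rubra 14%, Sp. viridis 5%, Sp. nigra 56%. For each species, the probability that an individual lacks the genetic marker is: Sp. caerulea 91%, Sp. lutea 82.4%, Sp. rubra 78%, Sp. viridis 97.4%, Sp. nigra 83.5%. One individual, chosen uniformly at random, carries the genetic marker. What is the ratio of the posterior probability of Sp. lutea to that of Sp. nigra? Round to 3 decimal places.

0.133

Taking complements, P(marker | each) = Sp. caerulea 0.09, Sp. lutea 0.176, Sp. rubra 0.22, Sp. viridis 0.026, Sp. nigra 0.165.
Prior × likelihood for each hypothesis:
  Sp. caerulea: 0.18 × 0.09 = 0.0162
  Sp. lutea: 0.07 × 0.176 = 0.01232
  Sp. rubra: 0.14 × 0.22 = 0.0308
  Sp. viridis: 0.05 × 0.026 = 0.0013
  Sp. nigra: 0.56 × 0.165 = 0.0924
Sum = 0.15302.
The ratio is 0.01232 / 0.0924 (the normalizer cancels) = 0.133.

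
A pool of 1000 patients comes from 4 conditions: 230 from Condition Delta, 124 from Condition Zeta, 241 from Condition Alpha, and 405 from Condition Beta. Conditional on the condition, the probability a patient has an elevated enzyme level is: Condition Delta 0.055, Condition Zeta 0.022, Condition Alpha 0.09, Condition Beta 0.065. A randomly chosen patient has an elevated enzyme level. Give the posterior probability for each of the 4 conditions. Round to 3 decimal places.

Condition Delta 0.200, Condition Zeta 0.043, Condition Alpha 0.342, Condition Beta 0.415

Unnormalized posteriors (prior × likelihood):
  Condition Delta: 0.23 × 0.055 = 0.01265
  Condition Zeta: 0.124 × 0.022 = 0.002728
  Condition Alpha: 0.241 × 0.09 = 0.02169
  Condition Beta: 0.405 × 0.065 = 0.026325
Sum = 0.063393.
P(Condition Delta | elevated) = 0.01265/0.063393 ≈ 0.200
P(Condition Zeta | elevated) = 0.002728/0.063393 ≈ 0.043
P(Condition Alpha | elevated) = 0.02169/0.063393 ≈ 0.342
P(Condition Beta | elevated) = 0.026325/0.063393 ≈ 0.415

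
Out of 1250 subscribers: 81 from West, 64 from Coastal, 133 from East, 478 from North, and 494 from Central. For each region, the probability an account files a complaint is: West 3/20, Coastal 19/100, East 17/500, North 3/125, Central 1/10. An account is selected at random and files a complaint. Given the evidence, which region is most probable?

Compute prior × likelihood for every hypothesis:
  West: 0.0648 × 0.15 = 0.00972
  Coastal: 0.0512 × 0.19 = 0.009728
  East: 0.1064 × 0.034 = 0.0036176
  North: 0.3824 × 0.024 = 0.0091776
  Central: 0.3952 × 0.1 = 0.03952
Sum = 0.0717632.
Largest term belongs to Central, so Central is most probable.

Central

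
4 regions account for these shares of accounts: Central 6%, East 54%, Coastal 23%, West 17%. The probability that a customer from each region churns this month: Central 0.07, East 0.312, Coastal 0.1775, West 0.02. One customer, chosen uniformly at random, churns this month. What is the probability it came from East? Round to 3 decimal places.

0.777

Prior × likelihood for each hypothesis:
  Central: 0.06 × 0.07 = 0.0042
  East: 0.54 × 0.312 = 0.16848
  Coastal: 0.23 × 0.1775 = 0.040825
  West: 0.17 × 0.02 = 0.0034
Total = 0.216905.
P(East | evidence) = 0.16848 / 0.216905 ≈ 0.777.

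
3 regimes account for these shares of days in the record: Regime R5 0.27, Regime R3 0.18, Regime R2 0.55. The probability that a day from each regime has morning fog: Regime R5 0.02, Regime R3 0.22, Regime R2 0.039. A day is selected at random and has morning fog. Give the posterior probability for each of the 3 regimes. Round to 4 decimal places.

Compute prior × likelihood for every hypothesis:
  Regime R5: 0.27 × 0.02 = 0.0054
  Regime R3: 0.18 × 0.22 = 0.0396
  Regime R2: 0.55 × 0.039 = 0.02145
Normalizing constant = 0.06645.
P(Regime R5 | fog) = 0.0054/0.06645 ≈ 0.0813
P(Regime R3 | fog) = 0.0396/0.06645 ≈ 0.5959
P(Regime R2 | fog) = 0.02145/0.06645 ≈ 0.3228

Regime R5 0.0813, Regime R3 0.5959, Regime R2 0.3228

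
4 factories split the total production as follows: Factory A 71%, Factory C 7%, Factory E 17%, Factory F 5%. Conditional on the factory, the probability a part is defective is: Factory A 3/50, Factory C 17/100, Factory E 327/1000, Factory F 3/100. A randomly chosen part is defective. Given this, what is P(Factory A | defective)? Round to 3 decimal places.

Unnormalized posteriors (prior × likelihood):
  Factory A: 0.71 × 0.06 = 0.0426
  Factory C: 0.07 × 0.17 = 0.0119
  Factory E: 0.17 × 0.327 = 0.05559
  Factory F: 0.05 × 0.03 = 0.0015
Total = 0.11159.
P(Factory A | evidence) = 0.0426 / 0.11159 ≈ 0.382.

0.382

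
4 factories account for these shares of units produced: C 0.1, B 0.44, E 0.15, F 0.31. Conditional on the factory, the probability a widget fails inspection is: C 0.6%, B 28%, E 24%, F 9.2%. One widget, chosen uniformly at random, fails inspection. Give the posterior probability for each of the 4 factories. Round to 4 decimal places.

C 0.0032, B 0.6542, E 0.1912, F 0.1514

Unnormalized posteriors (prior × likelihood):
  C: 0.1 × 0.006 = 0.0006
  B: 0.44 × 0.28 = 0.1232
  E: 0.15 × 0.24 = 0.036
  F: 0.31 × 0.092 = 0.02852
Total = 0.18832.
P(C | nonconforming) = 0.0006/0.18832 ≈ 0.0032
P(B | nonconforming) = 0.1232/0.18832 ≈ 0.6542
P(E | nonconforming) = 0.036/0.18832 ≈ 0.1912
P(F | nonconforming) = 0.02852/0.18832 ≈ 0.1514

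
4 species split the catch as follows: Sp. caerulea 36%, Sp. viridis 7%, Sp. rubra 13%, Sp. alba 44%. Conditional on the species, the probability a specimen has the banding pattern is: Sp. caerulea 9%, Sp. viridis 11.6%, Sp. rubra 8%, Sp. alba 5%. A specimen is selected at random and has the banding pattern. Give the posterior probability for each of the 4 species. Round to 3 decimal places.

Sp. caerulea 0.444, Sp. viridis 0.111, Sp. rubra 0.143, Sp. alba 0.302

Prior × likelihood for each hypothesis:
  Sp. caerulea: 0.36 × 0.09 = 0.0324
  Sp. viridis: 0.07 × 0.116 = 0.00812
  Sp. rubra: 0.13 × 0.08 = 0.0104
  Sp. alba: 0.44 × 0.05 = 0.022
Sum = 0.07292.
P(Sp. caerulea | banded) = 0.0324/0.07292 ≈ 0.444
P(Sp. viridis | banded) = 0.00812/0.07292 ≈ 0.111
P(Sp. rubra | banded) = 0.0104/0.07292 ≈ 0.143
P(Sp. alba | banded) = 0.022/0.07292 ≈ 0.302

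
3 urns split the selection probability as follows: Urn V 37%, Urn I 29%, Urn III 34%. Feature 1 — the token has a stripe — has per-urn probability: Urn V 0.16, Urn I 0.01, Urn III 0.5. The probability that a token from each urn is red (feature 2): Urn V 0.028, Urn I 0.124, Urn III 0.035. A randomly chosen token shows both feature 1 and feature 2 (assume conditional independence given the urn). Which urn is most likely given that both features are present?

Compute prior × likelihood for every hypothesis:
  Urn V: 0.37 × 0.16 × 0.028 = 0.0016576
  Urn I: 0.29 × 0.01 × 0.124 = 0.0003596
  Urn III: 0.34 × 0.5 × 0.035 = 0.00595
Total = 0.0079672.
Largest term belongs to Urn III, so Urn III is most probable.

Urn III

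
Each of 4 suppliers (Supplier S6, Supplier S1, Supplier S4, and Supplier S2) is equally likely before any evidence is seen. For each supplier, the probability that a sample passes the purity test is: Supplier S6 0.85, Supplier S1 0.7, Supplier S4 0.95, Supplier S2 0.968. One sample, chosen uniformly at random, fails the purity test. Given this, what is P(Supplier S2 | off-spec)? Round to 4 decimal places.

Taking complements, P(off-spec | each) = Supplier S6 0.15, Supplier S1 0.3, Supplier S4 0.05, Supplier S2 0.032.
With a uniform prior (1/4 each), posterior ∝ likelihood:
  Supplier S6: 0.15
  Supplier S1: 0.3
  Supplier S4: 0.05
  Supplier S2: 0.032
Total = 0.532.
P(Supplier S2 | evidence) = 0.032 / 0.532 ≈ 0.0602.

0.0602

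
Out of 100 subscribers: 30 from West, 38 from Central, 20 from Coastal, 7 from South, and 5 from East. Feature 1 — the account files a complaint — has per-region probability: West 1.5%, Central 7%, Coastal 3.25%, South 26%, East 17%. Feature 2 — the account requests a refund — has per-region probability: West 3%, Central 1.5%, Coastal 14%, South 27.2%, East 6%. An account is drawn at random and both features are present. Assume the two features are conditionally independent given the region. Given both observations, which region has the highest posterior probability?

Prior × likelihood for each hypothesis:
  West: 0.3 × 0.015 × 0.03 = 0.000135
  Central: 0.38 × 0.07 × 0.015 = 0.000399
  Coastal: 0.2 × 0.0325 × 0.14 = 0.00091
  South: 0.07 × 0.26 × 0.272 = 0.0049504
  East: 0.05 × 0.17 × 0.06 = 0.00051
Total = 0.0069044.
Largest term belongs to South, so South is most probable.

South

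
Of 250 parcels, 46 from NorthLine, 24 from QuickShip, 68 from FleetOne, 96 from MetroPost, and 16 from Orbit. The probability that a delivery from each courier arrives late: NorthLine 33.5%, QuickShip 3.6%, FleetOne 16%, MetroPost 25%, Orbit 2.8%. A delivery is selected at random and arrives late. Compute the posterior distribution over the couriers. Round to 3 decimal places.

NorthLine 0.299, QuickShip 0.017, FleetOne 0.211, MetroPost 0.465, Orbit 0.009

By Bayes' rule, posterior ∝ prior × likelihood:
  NorthLine: 0.184 × 0.335 = 0.06164
  QuickShip: 0.096 × 0.036 = 0.003456
  FleetOne: 0.272 × 0.16 = 0.04352
  MetroPost: 0.384 × 0.25 = 0.096
  Orbit: 0.064 × 0.028 = 0.001792
Sum = 0.206408.
P(NorthLine | late) = 0.06164/0.206408 ≈ 0.299
P(QuickShip | late) = 0.003456/0.206408 ≈ 0.017
P(FleetOne | late) = 0.04352/0.206408 ≈ 0.211
P(MetroPost | late) = 0.096/0.206408 ≈ 0.465
P(Orbit | late) = 0.001792/0.206408 ≈ 0.009
(Check: 0.299+0.017+0.211+0.465+0.009 = 1.001.)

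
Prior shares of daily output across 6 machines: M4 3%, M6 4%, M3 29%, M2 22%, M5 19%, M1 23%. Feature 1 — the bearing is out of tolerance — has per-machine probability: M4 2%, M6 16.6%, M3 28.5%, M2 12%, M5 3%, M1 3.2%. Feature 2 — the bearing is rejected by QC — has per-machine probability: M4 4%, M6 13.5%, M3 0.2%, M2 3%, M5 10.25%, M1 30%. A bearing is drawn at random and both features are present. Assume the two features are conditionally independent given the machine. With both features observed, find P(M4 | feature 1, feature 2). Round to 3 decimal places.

0.005

Prior × likelihood for each hypothesis:
  M4: 0.03 × 0.02 × 0.04 = 0.000024
  M6: 0.04 × 0.166 × 0.135 = 0.0008964
  M3: 0.29 × 0.285 × 0.002 = 0.0001653
  M2: 0.22 × 0.12 × 0.03 = 0.000792
  M5: 0.19 × 0.03 × 0.1025 = 0.00058425
  M1: 0.23 × 0.032 × 0.3 = 0.002208
Sum = 0.00466995.
P(M4 | evidence) = 0.000024 / 0.00466995 ≈ 0.005.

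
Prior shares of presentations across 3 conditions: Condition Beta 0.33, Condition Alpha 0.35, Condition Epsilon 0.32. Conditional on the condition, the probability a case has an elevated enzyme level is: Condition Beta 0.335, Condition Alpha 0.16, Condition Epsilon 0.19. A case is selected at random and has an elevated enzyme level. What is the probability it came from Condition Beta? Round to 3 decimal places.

0.486

By Bayes' rule, posterior ∝ prior × likelihood:
  Condition Beta: 0.33 × 0.335 = 0.11055
  Condition Alpha: 0.35 × 0.16 = 0.056
  Condition Epsilon: 0.32 × 0.19 = 0.0608
Total = 0.22735.
P(Condition Beta | evidence) = 0.11055 / 0.22735 ≈ 0.486.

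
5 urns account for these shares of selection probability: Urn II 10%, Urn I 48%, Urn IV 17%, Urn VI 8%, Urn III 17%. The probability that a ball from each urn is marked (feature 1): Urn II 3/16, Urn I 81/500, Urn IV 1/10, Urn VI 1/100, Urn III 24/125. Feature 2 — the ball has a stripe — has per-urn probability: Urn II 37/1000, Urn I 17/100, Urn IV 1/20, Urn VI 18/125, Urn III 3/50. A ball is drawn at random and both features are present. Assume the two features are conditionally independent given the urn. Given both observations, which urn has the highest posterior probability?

Urn I

By Bayes' rule, posterior ∝ prior × likelihood:
  Urn II: 0.1 × 0.1875 × 0.037 = 0.00069375
  Urn I: 0.48 × 0.162 × 0.17 = 0.0132192
  Urn IV: 0.17 × 0.1 × 0.05 = 0.00085
  Urn VI: 0.08 × 0.01 × 0.144 = 0.0001152
  Urn III: 0.17 × 0.192 × 0.06 = 0.0019584
Total = 0.01683655.
Largest term belongs to Urn I, so Urn I is most probable.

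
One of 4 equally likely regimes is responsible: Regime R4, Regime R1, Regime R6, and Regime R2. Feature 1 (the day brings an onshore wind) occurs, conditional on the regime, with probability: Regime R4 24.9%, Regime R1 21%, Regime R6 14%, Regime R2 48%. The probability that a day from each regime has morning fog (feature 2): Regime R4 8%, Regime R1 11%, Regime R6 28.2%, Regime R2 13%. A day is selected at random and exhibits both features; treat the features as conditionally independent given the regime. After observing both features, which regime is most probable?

Regime R2

With a uniform prior (1/4 each), posterior ∝ likelihood:
  Regime R4: 0.249 × 0.08 = 0.01992
  Regime R1: 0.21 × 0.11 = 0.0231
  Regime R6: 0.14 × 0.282 = 0.03948
  Regime R2: 0.48 × 0.13 = 0.0624
Total = 0.1449.
Largest term belongs to Regime R2, so Regime R2 is most probable.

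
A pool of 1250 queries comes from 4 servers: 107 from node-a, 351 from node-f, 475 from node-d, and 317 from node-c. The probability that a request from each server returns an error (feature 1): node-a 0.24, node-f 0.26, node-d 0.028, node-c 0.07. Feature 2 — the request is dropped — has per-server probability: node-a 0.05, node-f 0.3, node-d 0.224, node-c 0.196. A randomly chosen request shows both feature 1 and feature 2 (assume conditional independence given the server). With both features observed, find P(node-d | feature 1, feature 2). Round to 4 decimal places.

By Bayes' rule, posterior ∝ prior × likelihood:
  node-a: 0.0856 × 0.24 × 0.05 = 0.0010272
  node-f: 0.2808 × 0.26 × 0.3 = 0.0219024
  node-d: 0.38 × 0.028 × 0.224 = 0.00238336
  node-c: 0.2536 × 0.07 × 0.196 = 0.003479392
Normalizing constant = 0.028792352.
P(node-d | evidence) = 0.00238336 / 0.028792352 ≈ 0.0828.

0.0828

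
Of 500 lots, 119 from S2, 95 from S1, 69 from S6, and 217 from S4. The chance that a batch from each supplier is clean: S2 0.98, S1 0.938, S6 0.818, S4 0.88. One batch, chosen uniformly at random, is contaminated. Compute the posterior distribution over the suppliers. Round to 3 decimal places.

Taking complements, P(contaminated | each) = S2 0.02, S1 0.062, S6 0.182, S4 0.12.
By Bayes' rule, posterior ∝ prior × likelihood:
  S2: 0.238 × 0.02 = 0.00476
  S1: 0.19 × 0.062 = 0.01178
  S6: 0.138 × 0.182 = 0.025116
  S4: 0.434 × 0.12 = 0.05208
Normalizing constant = 0.093736.
P(S2 | contaminated) = 0.00476/0.093736 ≈ 0.051
P(S1 | contaminated) = 0.01178/0.093736 ≈ 0.126
P(S6 | contaminated) = 0.025116/0.093736 ≈ 0.268
P(S4 | contaminated) = 0.05208/0.093736 ≈ 0.556
(Check: 0.051+0.126+0.268+0.556 = 1.001.)

S2 0.051, S1 0.126, S6 0.268, S4 0.556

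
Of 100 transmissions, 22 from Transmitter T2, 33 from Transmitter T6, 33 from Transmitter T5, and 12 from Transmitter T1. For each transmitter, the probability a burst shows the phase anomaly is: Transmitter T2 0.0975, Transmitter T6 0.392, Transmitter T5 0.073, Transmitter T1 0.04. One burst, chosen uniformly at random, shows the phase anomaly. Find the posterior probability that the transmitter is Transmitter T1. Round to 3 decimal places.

Unnormalized posteriors (prior × likelihood):
  Transmitter T2: 0.22 × 0.0975 = 0.02145
  Transmitter T6: 0.33 × 0.392 = 0.12936
  Transmitter T5: 0.33 × 0.073 = 0.02409
  Transmitter T1: 0.12 × 0.04 = 0.0048
Normalizing constant = 0.1797.
P(Transmitter T1 | evidence) = 0.0048 / 0.1797 ≈ 0.027.

0.027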